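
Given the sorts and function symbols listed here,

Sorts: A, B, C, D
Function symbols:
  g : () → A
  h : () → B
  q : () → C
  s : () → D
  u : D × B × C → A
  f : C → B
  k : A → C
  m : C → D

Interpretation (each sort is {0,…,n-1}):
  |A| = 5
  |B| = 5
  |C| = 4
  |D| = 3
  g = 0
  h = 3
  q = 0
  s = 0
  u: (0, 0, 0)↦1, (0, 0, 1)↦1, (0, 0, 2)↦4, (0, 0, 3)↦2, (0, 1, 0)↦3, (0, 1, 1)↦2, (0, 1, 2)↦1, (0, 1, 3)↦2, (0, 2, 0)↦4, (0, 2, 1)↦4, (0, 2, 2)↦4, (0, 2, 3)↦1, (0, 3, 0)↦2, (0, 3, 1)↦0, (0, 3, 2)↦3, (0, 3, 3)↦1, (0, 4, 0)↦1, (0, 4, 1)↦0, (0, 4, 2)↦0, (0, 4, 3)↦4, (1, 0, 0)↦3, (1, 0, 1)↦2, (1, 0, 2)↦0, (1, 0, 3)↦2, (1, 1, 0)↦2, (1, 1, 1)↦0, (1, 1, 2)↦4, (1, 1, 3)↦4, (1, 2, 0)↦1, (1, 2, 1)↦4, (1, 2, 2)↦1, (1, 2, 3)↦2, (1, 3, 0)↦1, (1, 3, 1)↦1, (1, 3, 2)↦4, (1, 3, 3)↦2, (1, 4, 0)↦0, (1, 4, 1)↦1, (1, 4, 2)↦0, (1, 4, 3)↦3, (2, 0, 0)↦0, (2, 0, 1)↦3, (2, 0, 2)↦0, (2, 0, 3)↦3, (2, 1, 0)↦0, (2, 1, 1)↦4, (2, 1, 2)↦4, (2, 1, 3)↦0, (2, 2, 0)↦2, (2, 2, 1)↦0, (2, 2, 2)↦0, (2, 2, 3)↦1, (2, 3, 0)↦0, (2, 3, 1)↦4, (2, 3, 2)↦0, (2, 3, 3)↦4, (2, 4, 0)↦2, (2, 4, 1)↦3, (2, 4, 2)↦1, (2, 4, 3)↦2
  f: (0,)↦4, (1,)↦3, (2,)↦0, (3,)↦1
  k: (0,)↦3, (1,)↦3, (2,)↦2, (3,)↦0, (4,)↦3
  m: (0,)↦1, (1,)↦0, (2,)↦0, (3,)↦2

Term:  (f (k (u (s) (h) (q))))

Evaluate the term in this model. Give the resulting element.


value = 0

  s = 0
  h = 3
  q = 0
  (u (s) (h) (q)) = u(0, 3, 0) = 2
  (k (u (s) (h) (q))) = k(2,) = 2
  (f (k (u (s) (h) (q)))) = f(2,) = 0


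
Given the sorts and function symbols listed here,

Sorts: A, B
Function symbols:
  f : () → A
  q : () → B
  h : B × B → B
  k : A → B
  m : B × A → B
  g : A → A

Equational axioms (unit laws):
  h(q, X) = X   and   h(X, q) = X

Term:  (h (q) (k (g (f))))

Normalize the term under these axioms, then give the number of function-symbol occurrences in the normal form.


size = 3

1. (h (q) (k (g (f))))  →  (k (g (f)))
normal form: (k (g (f)))


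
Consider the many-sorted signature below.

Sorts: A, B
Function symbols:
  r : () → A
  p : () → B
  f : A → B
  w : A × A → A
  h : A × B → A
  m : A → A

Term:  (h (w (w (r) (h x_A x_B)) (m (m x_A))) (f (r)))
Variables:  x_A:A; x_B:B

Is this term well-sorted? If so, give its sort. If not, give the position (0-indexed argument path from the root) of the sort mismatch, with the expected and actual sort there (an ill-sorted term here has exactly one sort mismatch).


      (r) : A
        x_A : A
        x_B : B
      (h x_A x_B) : A
    (w (r) (h x_A x_B)) : A
        x_A : A
      (m x_A) : A
    (m (m x_A)) : A
  (w (w (r) (h x_A x_B)) (m (m x_A))) : A
    (r) : A
  (f (r)) : B
(h (w (w (r) (h x_A x_B)) (m (m x_A))) (f (r))) : A

well-sorted; sort = A


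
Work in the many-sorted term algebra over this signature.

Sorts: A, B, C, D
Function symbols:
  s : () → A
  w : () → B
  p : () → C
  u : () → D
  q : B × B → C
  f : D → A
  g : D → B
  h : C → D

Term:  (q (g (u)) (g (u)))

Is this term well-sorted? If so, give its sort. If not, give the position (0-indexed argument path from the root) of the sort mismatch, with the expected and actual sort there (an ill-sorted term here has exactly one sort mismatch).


well-sorted; sort = C

    (u) : D
  (g (u)) : B
    (u) : D
  (g (u)) : B
(q (g (u)) (g (u))) : C


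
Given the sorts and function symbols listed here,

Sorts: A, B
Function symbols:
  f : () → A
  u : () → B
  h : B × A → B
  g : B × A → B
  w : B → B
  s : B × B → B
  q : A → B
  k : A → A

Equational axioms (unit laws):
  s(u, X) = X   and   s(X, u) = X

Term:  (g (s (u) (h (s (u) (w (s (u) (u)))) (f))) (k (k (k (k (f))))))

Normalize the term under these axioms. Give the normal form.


1. (g (s (u) (h (s (u) (w (s (u) (u)))) (f))) (k (k (k (k (f))))))  →  (g (h (s (u) (w (s (u) (u)))) (f)) (k (k (k (k (f))))))
2. (g (h (s (u) (w (s (u) (u)))) (f)) (k (k (k (k (f))))))  →  (g (h (w (s (u) (u))) (f)) (k (k (k (k (f))))))
3. (g (h (w (s (u) (u))) (f)) (k (k (k (k (f))))))  →  (g (h (w (u)) (f)) (k (k (k (k (f))))))

normal form = (g (h (w (u)) (f)) (k (k (k (k (f))))))


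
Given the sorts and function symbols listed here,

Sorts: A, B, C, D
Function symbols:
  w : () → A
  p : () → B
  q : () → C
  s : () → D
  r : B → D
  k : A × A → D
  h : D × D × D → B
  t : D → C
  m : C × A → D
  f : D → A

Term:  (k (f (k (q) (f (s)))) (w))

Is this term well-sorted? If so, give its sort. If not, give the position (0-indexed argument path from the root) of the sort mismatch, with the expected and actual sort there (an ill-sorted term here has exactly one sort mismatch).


ill-sorted at position [0, 0, 0]: expected A, got C

      (q) : C
        (s) : D
      (f (s)) : A
    (k (q) (f (s))) : ✗ arg 0 at [0, 0, 0] has sort C, expected A
  (w) : A


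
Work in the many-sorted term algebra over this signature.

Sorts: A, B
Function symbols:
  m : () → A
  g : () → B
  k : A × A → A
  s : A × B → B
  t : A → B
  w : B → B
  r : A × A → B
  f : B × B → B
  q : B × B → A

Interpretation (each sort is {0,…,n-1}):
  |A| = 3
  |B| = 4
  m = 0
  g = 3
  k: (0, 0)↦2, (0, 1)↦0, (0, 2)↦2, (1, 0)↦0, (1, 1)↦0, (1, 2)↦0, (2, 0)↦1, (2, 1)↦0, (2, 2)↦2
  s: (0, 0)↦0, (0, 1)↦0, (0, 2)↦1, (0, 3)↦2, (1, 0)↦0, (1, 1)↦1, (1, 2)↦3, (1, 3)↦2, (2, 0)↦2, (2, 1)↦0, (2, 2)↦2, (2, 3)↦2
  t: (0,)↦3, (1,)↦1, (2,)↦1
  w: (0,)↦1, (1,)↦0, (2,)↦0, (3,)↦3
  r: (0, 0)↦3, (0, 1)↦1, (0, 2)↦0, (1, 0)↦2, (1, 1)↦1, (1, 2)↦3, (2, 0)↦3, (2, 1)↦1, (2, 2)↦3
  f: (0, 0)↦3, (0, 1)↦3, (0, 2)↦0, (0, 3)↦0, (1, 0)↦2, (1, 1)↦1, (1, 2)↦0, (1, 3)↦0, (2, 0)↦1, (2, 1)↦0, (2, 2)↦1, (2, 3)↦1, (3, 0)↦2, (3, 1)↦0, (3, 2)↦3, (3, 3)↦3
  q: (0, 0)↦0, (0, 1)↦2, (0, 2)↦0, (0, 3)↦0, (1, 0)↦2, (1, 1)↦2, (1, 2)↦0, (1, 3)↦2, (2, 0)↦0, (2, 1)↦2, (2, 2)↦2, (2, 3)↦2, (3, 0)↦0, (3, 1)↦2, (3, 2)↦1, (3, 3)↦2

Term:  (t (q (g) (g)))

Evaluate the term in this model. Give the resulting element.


value = 1

  g = 3
  g = 3
  (q (g) (g)) = q(3, 3) = 2
  (t (q (g) (g))) = t(2,) = 1


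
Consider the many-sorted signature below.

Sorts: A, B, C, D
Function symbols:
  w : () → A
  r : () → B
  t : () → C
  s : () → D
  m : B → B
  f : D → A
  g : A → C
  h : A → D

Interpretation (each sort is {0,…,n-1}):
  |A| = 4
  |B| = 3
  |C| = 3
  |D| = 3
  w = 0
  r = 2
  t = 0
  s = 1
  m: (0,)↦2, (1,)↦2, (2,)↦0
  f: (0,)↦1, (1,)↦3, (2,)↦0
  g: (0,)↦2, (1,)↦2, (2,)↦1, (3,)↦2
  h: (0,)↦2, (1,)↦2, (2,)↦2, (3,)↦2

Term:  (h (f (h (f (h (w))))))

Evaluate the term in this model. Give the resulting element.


  w = 0
  (h (w)) = h(0,) = 2
  (f (h (w))) = f(2,) = 0
  (h (f (h (w)))) = h(0,) = 2
  (f (h (f (h (w))))) = f(2,) = 0
  (h (f (h (f (h (w)))))) = h(0,) = 2

value = 2


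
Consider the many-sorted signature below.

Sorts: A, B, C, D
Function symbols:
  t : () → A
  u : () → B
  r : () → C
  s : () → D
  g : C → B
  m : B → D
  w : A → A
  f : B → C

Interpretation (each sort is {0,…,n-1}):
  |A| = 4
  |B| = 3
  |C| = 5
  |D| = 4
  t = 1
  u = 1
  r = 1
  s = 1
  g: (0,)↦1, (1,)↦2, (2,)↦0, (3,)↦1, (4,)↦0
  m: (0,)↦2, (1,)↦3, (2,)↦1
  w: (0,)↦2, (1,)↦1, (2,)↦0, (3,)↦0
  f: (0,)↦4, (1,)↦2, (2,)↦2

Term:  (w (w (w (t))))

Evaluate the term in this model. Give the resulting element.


  t = 1
  (w (t)) = w(1,) = 1
  (w (w (t))) = w(1,) = 1
  (w (w (w (t)))) = w(1,) = 1

value = 1


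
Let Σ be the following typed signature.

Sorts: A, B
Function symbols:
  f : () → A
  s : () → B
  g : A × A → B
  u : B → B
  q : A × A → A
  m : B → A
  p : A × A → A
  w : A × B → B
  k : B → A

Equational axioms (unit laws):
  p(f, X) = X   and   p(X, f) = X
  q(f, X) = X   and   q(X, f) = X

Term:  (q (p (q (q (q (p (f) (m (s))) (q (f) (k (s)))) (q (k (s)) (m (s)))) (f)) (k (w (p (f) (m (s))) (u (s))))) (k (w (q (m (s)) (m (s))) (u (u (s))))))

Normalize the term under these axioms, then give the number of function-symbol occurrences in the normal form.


size = 29

1. (q (p (q (q (q (p (f) (m (s))) (q (f) (k (s)))) (q (k (s)) (m (s)))) (f)) (k (w (p (f) (m (s))) (u (s))))) (k (w (q (m (s)) (m (s))) (u (u (s))))))  →  (q (p (q (q (p (f) (m (s))) (q (f) (k (s)))) (q (k (s)) (m (s)))) (k (w (p (f) (m (s))) (u (s))))) (k (w (q (m (s)) (m (s))) (u (u (s))))))
2. (q (p (q (q (p (f) (m (s))) (q (f) (k (s)))) (q (k (s)) (m (s)))) (k (w (p (f) (m (s))) (u (s))))) (k (w (q (m (s)) (m (s))) (u (u (s))))))  →  (q (p (q (q (m (s)) (q (f) (k (s)))) (q (k (s)) (m (s)))) (k (w (p (f) (m (s))) (u (s))))) (k (w (q (m (s)) (m (s))) (u (u (s))))))
3. (q (p (q (q (m (s)) (q (f) (k (s)))) (q (k (s)) (m (s)))) (k (w (p (f) (m (s))) (u (s))))) (k (w (q (m (s)) (m (s))) (u (u (s))))))  →  (q (p (q (q (m (s)) (k (s))) (q (k (s)) (m (s)))) (k (w (p (f) (m (s))) (u (s))))) (k (w (q (m (s)) (m (s))) (u (u (s))))))
4. (q (p (q (q (m (s)) (k (s))) (q (k (s)) (m (s)))) (k (w (p (f) (m (s))) (u (s))))) (k (w (q (m (s)) (m (s))) (u (u (s))))))  →  (q (p (q (q (m (s)) (k (s))) (q (k (s)) (m (s)))) (k (w (m (s)) (u (s))))) (k (w (q (m (s)) (m (s))) (u (u (s))))))
normal form: (q (p (q (q (m (s)) (k (s))) (q (k (s)) (m (s)))) (k (w (m (s)) (u (s))))) (k (w (q (m (s)) (m (s))) (u (u (s))))))


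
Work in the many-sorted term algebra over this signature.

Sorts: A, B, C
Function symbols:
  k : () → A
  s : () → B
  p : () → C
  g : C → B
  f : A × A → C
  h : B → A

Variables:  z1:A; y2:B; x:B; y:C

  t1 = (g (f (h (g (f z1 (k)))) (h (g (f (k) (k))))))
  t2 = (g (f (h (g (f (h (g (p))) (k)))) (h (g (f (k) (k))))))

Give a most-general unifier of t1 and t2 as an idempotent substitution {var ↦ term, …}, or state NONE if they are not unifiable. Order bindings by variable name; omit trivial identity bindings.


{z1 ↦ (h (g (p)))}


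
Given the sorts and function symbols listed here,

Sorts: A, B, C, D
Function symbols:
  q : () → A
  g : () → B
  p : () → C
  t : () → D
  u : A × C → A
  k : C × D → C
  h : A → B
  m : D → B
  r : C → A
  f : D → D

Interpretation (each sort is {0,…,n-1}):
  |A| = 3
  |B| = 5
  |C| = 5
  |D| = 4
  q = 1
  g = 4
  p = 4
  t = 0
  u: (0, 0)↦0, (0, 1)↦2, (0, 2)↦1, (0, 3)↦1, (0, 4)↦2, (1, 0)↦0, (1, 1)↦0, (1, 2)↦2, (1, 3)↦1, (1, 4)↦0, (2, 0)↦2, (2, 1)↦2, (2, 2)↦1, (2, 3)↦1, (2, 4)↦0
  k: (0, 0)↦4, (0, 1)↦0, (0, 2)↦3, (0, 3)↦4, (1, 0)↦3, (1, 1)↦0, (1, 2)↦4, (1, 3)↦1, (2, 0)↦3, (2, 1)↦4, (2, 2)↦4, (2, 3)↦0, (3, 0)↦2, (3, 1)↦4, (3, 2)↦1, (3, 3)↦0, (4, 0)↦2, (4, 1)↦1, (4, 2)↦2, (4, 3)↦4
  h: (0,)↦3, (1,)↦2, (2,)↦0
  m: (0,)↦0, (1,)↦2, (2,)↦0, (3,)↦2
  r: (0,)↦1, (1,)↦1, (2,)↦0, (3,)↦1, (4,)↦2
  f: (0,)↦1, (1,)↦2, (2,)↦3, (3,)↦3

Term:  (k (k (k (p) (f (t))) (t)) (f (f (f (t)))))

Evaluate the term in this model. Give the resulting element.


  p = 4
  t = 0
  (f (t)) = f(0,) = 1
  (k (p) (f (t))) = k(4, 1) = 1
  t = 0
  (k (k (p) (f (t))) (t)) = k(1, 0) = 3
  t = 0
  (f (t)) = f(0,) = 1
  (f (f (t))) = f(1,) = 2
  (f (f (f (t)))) = f(2,) = 3
  (k (k (k (p) (f (t))) (t)) (f (f (f (t))))) = k(3, 3) = 0

value = 0


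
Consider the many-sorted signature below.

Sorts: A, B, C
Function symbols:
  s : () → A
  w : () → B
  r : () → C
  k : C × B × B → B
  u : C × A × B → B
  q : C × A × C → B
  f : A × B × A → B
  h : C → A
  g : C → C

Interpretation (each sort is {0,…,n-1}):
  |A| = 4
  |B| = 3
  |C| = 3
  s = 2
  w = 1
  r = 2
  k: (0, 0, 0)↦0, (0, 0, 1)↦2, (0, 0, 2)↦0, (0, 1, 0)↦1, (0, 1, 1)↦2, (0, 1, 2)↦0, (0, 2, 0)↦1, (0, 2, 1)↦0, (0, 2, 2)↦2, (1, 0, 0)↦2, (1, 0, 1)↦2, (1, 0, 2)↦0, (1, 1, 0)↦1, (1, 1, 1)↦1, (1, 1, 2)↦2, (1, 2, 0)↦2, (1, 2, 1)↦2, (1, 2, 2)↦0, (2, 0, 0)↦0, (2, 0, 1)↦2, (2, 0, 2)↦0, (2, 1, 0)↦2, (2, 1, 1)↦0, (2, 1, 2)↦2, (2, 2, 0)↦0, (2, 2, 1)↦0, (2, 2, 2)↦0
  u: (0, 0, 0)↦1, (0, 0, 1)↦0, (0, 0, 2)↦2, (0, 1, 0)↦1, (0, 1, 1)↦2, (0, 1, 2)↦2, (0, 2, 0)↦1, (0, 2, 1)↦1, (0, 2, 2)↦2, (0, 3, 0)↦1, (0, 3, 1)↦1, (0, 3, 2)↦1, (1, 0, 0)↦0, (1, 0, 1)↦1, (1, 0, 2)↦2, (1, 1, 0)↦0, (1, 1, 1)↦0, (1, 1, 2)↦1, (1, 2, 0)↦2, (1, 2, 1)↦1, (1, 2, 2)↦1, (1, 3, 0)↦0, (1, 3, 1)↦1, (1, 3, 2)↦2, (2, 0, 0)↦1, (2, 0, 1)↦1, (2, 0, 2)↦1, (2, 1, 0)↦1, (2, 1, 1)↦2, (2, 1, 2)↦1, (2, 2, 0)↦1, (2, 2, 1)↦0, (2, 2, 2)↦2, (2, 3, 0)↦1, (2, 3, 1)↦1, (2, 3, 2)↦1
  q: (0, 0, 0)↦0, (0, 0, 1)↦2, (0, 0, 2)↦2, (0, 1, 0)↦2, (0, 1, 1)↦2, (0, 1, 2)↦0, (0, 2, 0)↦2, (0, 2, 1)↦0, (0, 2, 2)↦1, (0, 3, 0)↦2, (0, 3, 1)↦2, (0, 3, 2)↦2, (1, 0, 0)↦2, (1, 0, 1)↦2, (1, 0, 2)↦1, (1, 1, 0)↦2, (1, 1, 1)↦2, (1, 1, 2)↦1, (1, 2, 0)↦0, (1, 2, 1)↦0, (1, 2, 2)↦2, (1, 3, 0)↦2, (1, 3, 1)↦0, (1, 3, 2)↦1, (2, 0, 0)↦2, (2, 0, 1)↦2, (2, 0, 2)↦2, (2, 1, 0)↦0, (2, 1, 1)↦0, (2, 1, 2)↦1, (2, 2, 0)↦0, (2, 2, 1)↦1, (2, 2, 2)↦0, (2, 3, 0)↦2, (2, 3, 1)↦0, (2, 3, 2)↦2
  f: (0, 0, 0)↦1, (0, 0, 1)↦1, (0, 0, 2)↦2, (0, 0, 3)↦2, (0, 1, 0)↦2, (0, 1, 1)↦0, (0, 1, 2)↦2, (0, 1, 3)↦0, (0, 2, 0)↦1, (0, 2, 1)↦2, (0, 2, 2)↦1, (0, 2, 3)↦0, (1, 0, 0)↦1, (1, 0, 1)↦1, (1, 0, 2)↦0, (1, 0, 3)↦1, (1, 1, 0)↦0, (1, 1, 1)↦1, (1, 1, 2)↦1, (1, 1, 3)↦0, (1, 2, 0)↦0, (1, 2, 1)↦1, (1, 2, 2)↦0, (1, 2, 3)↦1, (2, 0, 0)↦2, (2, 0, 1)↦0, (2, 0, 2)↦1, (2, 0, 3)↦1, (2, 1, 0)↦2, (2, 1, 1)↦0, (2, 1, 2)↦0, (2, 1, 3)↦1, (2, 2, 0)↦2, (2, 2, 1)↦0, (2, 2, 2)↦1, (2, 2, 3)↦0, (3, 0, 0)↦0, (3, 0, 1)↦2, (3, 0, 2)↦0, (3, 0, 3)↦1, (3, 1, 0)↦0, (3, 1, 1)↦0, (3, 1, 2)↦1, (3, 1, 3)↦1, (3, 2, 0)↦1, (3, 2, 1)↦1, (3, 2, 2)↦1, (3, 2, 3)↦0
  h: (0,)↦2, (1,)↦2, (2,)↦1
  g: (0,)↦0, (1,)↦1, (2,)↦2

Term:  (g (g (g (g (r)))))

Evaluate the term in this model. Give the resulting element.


  r = 2
  (g (r)) = g(2,) = 2
  (g (g (r))) = g(2,) = 2
  (g (g (g (r)))) = g(2,) = 2
  (g (g (g (g (r))))) = g(2,) = 2

value = 2


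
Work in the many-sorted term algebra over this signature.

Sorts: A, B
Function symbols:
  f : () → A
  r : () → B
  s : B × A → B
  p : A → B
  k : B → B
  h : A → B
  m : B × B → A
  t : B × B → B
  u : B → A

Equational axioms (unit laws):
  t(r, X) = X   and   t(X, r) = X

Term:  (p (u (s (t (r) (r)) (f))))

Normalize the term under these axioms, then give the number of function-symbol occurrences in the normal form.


size = 5

1. (p (u (s (t (r) (r)) (f))))  →  (p (u (s (r) (f))))
normal form: (p (u (s (r) (f))))


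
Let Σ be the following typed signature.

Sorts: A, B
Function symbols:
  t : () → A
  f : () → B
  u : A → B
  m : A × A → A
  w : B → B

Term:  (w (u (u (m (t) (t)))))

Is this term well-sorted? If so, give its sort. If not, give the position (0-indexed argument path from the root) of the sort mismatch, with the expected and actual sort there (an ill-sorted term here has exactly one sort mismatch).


        (t) : A
        (t) : A
      (m (t) (t)) : A
    (u (m (t) (t))) : B
  (u (u (m (t) (t)))) : ✗ arg 0 at [0, 0] has sort B, expected A

ill-sorted at position [0, 0]: expected A, got B


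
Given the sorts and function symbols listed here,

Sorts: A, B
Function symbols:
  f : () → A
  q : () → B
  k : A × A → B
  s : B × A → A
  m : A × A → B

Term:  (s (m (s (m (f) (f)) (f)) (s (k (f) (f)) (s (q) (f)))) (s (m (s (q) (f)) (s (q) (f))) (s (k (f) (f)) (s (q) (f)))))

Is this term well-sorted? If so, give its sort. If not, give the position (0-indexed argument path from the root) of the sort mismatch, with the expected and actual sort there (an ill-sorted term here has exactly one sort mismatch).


        (f) : A
        (f) : A
      (m (f) (f)) : B
      (f) : A
    (s (m (f) (f)) (f)) : A
        (f) : A
        (f) : A
      (k (f) (f)) : B
        (q) : B
        (f) : A
      (s (q) (f)) : A
    (s (k (f) (f)) (s (q) (f))) : A
  (m (s (m (f) (f)) (f)) (s (k (f) (f)) (s (q) (f)))) : B
        (q) : B
        (f) : A
      (s (q) (f)) : A
        (q) : B
        (f) : A
      (s (q) (f)) : A
    (m (s (q) (f)) (s (q) (f))) : B
        (f) : A
        (f) : A
      (k (f) (f)) : B
        (q) : B
        (f) : A
      (s (q) (f)) : A
    (s (k (f) (f)) (s (q) (f))) : A
  (s (m (s (q) (f)) (s (q) (f))) (s (k (f) (f)) (s (q) (f)))) : A
(s (m (s (m (f) (f)) (f)) (s (k (f) (f)) (s (q) (f)))) (s (m (s (q) (f)) (s (q) (f))) (s (k (f) (f)) (s (q) (f))))) : A

well-sorted; sort = A


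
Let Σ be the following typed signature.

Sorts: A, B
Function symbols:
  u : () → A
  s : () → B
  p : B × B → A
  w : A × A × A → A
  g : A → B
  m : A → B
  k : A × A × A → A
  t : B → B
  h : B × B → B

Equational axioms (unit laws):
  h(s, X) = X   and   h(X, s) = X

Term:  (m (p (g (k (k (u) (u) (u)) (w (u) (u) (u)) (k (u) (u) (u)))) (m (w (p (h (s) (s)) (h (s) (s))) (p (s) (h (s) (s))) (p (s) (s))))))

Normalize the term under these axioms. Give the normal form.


1. (m (p (g (k (k (u) (u) (u)) (w (u) (u) (u)) (k (u) (u) (u)))) (m (w (p (h (s) (s)) (h (s) (s))) (p (s) (h (s) (s))) (p (s) (s))))))  →  (m (p (g (k (k (u) (u) (u)) (w (u) (u) (u)) (k (u) (u) (u)))) (m (w (p (s) (h (s) (s))) (p (s) (h (s) (s))) (p (s) (s))))))
2. (m (p (g (k (k (u) (u) (u)) (w (u) (u) (u)) (k (u) (u) (u)))) (m (w (p (s) (h (s) (s))) (p (s) (h (s) (s))) (p (s) (s))))))  →  (m (p (g (k (k (u) (u) (u)) (w (u) (u) (u)) (k (u) (u) (u)))) (m (w (p (s) (s)) (p (s) (h (s) (s))) (p (s) (s))))))
3. (m (p (g (k (k (u) (u) (u)) (w (u) (u) (u)) (k (u) (u) (u)))) (m (w (p (s) (s)) (p (s) (h (s) (s))) (p (s) (s))))))  →  (m (p (g (k (k (u) (u) (u)) (w (u) (u) (u)) (k (u) (u) (u)))) (m (w (p (s) (s)) (p (s) (s)) (p (s) (s))))))

normal form = (m (p (g (k (k (u) (u) (u)) (w (u) (u) (u)) (k (u) (u) (u)))) (m (w (p (s) (s)) (p (s) (s)) (p (s) (s))))))


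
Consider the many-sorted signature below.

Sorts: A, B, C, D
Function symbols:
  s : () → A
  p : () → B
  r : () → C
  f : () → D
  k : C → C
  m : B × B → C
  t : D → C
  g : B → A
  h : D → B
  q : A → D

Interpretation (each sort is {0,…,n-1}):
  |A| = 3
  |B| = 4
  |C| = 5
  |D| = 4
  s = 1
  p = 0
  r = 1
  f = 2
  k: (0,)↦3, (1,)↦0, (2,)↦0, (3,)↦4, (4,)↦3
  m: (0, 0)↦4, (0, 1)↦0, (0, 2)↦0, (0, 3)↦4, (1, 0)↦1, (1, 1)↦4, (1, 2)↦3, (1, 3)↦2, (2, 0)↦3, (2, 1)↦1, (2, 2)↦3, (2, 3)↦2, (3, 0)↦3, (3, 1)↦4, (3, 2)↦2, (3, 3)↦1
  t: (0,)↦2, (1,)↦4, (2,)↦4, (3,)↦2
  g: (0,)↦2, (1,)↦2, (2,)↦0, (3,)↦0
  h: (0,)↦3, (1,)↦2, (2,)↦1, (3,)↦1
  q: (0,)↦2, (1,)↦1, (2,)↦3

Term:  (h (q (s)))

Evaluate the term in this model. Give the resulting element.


value = 2

  s = 1
  (q (s)) = q(1,) = 1
  (h (q (s))) = h(1,) = 2


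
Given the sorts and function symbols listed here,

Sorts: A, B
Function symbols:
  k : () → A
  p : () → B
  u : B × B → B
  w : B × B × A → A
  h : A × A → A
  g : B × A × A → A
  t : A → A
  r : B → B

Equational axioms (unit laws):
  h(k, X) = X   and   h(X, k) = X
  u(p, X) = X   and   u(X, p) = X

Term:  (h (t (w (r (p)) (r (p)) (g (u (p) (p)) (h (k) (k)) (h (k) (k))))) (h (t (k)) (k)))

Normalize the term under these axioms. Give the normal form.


1. (h (t (w (r (p)) (r (p)) (g (u (p) (p)) (h (k) (k)) (h (k) (k))))) (h (t (k)) (k)))  →  (h (t (w (r (p)) (r (p)) (g (p) (h (k) (k)) (h (k) (k))))) (h (t (k)) (k)))
2. (h (t (w (r (p)) (r (p)) (g (p) (h (k) (k)) (h (k) (k))))) (h (t (k)) (k)))  →  (h (t (w (r (p)) (r (p)) (g (p) (k) (h (k) (k))))) (h (t (k)) (k)))
3. (h (t (w (r (p)) (r (p)) (g (p) (k) (h (k) (k))))) (h (t (k)) (k)))  →  (h (t (w (r (p)) (r (p)) (g (p) (k) (k)))) (h (t (k)) (k)))
4. (h (t (w (r (p)) (r (p)) (g (p) (k) (k)))) (h (t (k)) (k)))  →  (h (t (w (r (p)) (r (p)) (g (p) (k) (k)))) (t (k)))

normal form = (h (t (w (r (p)) (r (p)) (g (p) (k) (k)))) (t (k)))


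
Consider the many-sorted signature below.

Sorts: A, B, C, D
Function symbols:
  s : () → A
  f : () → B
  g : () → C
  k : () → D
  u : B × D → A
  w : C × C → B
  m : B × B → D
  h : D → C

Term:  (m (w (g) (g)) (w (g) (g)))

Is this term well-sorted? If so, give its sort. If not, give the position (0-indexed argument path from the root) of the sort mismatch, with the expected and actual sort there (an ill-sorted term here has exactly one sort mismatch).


    (g) : C
    (g) : C
  (w (g) (g)) : B
    (g) : C
    (g) : C
  (w (g) (g)) : B
(m (w (g) (g)) (w (g) (g))) : D

well-sorted; sort = D


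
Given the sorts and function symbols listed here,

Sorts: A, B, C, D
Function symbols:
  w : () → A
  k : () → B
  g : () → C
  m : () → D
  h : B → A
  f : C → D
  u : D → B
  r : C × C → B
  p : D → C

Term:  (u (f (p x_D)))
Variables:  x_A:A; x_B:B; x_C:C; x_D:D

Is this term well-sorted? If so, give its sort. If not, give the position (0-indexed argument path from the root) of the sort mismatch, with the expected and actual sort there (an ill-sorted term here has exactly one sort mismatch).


      x_D : D
    (p x_D) : C
  (f (p x_D)) : D
(u (f (p x_D))) : B

well-sorted; sort = B


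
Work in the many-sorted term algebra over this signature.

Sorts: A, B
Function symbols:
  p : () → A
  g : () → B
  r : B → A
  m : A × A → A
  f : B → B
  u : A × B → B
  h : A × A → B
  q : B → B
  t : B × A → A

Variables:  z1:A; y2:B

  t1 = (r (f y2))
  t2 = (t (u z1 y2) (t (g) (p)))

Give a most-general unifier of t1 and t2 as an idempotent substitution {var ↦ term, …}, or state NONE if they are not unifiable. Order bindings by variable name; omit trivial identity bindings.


NONE (not unifiable)

head clash or occurs-check failure — not unifiable


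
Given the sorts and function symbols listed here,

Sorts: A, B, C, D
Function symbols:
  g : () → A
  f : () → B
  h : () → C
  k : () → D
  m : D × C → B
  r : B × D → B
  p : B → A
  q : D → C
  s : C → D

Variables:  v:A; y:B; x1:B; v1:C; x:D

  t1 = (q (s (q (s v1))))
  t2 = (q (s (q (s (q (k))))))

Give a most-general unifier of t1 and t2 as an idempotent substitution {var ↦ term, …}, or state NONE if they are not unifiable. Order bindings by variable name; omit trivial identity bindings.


{v1 ↦ (q (k))}


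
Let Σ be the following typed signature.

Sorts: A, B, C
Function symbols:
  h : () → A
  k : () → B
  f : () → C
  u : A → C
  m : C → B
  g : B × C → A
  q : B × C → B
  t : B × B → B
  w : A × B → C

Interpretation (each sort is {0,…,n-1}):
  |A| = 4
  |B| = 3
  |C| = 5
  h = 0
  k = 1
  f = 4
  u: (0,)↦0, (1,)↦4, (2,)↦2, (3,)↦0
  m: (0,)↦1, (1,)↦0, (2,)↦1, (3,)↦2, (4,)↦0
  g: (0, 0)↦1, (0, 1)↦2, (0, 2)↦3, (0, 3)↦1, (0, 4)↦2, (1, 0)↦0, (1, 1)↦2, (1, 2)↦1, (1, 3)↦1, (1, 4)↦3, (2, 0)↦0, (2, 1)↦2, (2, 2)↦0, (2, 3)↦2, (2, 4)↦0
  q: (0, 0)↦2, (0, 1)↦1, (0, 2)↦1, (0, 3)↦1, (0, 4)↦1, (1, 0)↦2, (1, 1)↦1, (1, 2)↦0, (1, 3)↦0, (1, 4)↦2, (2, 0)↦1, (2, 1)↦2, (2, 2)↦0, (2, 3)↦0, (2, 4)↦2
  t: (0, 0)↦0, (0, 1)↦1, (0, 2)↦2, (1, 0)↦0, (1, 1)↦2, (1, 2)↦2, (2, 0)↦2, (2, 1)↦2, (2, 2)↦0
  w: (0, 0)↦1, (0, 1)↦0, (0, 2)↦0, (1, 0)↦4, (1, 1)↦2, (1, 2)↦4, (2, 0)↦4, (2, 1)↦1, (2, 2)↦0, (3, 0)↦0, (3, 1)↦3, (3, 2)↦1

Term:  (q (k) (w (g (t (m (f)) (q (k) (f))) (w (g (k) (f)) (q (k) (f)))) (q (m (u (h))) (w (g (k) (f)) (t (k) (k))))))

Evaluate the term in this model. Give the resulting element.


  k = 1
  f = 4
  (m (f)) = m(4,) = 0
  k = 1
  f = 4
  (q (k) (f)) = q(1, 4) = 2
  (t (m (f)) (q (k) (f))) = t(0, 2) = 2
  k = 1
  f = 4
  (g (k) (f)) = g(1, 4) = 3
  k = 1
  f = 4
  (q (k) (f)) = q(1, 4) = 2
  (w (g (k) (f)) (q (k) (f))) = w(3, 2) = 1
  (g (t (m (f)) (q (k) (f))) (w (g (k) (f)) (q (k) (f)))) = g(2, 1) = 2
  h = 0
  (u (h)) = u(0,) = 0
  (m (u (h))) = m(0,) = 1
  k = 1
  f = 4
  (g (k) (f)) = g(1, 4) = 3
  k = 1
  k = 1
  (t (k) (k)) = t(1, 1) = 2
  (w (g (k) (f)) (t (k) (k))) = w(3, 2) = 1
  (q (m (u (h))) (w (g (k) (f)) (t (k) (k)))) = q(1, 1) = 1
  (w (g (t (m (f)) (q (k) (f))) (w (g (k) (f)) (q (k) (f)))) (q (m (u (h))) (w (g (k) (f)) (t (k) (k))))) = w(2, 1) = 1
  (q (k) (w (g (t (m (f)) (q (k) (f))) (w (g (k) (f)) (q (k) (f)))) (q (m (u (h))) (w (g (k) (f)) (t (k) (k)))))) = q(1, 1) = 1

value = 1


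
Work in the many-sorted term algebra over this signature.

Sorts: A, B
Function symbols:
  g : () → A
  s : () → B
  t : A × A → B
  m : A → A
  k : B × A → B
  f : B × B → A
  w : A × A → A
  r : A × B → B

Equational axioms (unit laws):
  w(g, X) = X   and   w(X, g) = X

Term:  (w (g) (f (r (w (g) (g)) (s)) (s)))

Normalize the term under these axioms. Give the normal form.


normal form = (f (r (g) (s)) (s))

1. (w (g) (f (r (w (g) (g)) (s)) (s)))  →  (f (r (w (g) (g)) (s)) (s))
2. (f (r (w (g) (g)) (s)) (s))  →  (f (r (g) (s)) (s))


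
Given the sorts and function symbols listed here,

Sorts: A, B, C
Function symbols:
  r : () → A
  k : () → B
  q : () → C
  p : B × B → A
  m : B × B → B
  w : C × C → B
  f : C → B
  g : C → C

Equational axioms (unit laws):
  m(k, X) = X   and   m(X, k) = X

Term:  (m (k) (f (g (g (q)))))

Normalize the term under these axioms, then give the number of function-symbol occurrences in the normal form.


size = 4

1. (m (k) (f (g (g (q)))))  →  (f (g (g (q))))
normal form: (f (g (g (q))))


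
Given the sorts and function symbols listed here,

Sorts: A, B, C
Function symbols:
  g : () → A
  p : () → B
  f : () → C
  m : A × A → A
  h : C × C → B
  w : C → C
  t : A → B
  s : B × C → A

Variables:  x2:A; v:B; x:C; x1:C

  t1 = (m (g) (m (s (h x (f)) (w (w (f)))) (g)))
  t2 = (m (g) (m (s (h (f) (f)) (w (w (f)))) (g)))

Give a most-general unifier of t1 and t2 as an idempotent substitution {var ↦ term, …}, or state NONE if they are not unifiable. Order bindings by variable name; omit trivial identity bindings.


{x ↦ (f)}


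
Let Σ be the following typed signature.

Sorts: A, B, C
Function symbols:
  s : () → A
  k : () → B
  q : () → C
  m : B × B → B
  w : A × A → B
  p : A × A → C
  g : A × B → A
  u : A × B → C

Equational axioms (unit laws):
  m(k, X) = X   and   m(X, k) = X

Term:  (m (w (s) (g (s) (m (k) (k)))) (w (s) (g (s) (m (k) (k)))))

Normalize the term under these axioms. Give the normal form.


normal form = (m (w (s) (g (s) (k))) (w (s) (g (s) (k))))

1. (m (w (s) (g (s) (m (k) (k)))) (w (s) (g (s) (m (k) (k)))))  →  (m (w (s) (g (s) (k))) (w (s) (g (s) (m (k) (k)))))
2. (m (w (s) (g (s) (k))) (w (s) (g (s) (m (k) (k)))))  →  (m (w (s) (g (s) (k))) (w (s) (g (s) (k))))


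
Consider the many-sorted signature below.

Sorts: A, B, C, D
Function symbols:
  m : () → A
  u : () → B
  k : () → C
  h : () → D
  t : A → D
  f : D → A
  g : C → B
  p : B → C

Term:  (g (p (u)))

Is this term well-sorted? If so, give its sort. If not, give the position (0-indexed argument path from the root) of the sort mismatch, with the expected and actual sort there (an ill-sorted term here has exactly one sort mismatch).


well-sorted; sort = B

    (u) : B
  (p (u)) : C
(g (p (u))) : B


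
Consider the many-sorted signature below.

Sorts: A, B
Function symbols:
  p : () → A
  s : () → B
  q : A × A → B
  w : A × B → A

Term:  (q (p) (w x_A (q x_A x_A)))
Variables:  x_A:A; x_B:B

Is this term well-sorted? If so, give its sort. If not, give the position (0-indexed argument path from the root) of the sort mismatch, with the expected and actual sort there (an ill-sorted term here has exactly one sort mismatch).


  (p) : A
    x_A : A
      x_A : A
      x_A : A
    (q x_A x_A) : B
  (w x_A (q x_A x_A)) : A
(q (p) (w x_A (q x_A x_A))) : B

well-sorted; sort = B


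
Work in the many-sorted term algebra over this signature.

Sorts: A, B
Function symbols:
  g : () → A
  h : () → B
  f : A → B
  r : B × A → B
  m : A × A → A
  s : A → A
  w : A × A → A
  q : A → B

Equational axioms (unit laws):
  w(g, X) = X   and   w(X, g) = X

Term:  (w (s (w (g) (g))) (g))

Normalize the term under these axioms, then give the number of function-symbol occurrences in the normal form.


size = 2

1. (w (s (w (g) (g))) (g))  →  (s (w (g) (g)))
2. (s (w (g) (g)))  →  (s (g))
normal form: (s (g))


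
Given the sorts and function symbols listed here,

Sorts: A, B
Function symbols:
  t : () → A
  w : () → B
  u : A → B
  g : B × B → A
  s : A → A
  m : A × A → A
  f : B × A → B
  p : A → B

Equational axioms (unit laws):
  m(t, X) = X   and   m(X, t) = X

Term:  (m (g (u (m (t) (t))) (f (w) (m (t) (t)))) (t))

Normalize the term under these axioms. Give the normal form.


1. (m (g (u (m (t) (t))) (f (w) (m (t) (t)))) (t))  →  (g (u (m (t) (t))) (f (w) (m (t) (t))))
2. (g (u (m (t) (t))) (f (w) (m (t) (t))))  →  (g (u (t)) (f (w) (m (t) (t))))
3. (g (u (t)) (f (w) (m (t) (t))))  →  (g (u (t)) (f (w) (t)))

normal form = (g (u (t)) (f (w) (t)))


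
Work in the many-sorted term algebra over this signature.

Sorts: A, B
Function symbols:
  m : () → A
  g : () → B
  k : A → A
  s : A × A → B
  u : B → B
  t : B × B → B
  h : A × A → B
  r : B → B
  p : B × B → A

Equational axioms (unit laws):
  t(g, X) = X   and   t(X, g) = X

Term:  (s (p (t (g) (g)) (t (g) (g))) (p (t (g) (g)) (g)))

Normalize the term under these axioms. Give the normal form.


1. (s (p (t (g) (g)) (t (g) (g))) (p (t (g) (g)) (g)))  →  (s (p (g) (t (g) (g))) (p (t (g) (g)) (g)))
2. (s (p (g) (t (g) (g))) (p (t (g) (g)) (g)))  →  (s (p (g) (g)) (p (t (g) (g)) (g)))
3. (s (p (g) (g)) (p (t (g) (g)) (g)))  →  (s (p (g) (g)) (p (g) (g)))

normal form = (s (p (g) (g)) (p (g) (g)))


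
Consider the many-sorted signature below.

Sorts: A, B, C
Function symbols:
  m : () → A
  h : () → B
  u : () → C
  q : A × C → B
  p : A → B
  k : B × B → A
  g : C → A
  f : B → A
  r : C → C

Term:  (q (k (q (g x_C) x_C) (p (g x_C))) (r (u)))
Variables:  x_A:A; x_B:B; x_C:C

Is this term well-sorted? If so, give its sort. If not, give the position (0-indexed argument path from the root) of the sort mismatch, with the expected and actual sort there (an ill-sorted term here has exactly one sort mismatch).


        x_C : C
      (g x_C) : A
      x_C : C
    (q (g x_C) x_C) : B
        x_C : C
      (g x_C) : A
    (p (g x_C)) : B
  (k (q (g x_C) x_C) (p (g x_C))) : A
    (u) : C
  (r (u)) : C
(q (k (q (g x_C) x_C) (p (g x_C))) (r (u))) : B

well-sorted; sort = B


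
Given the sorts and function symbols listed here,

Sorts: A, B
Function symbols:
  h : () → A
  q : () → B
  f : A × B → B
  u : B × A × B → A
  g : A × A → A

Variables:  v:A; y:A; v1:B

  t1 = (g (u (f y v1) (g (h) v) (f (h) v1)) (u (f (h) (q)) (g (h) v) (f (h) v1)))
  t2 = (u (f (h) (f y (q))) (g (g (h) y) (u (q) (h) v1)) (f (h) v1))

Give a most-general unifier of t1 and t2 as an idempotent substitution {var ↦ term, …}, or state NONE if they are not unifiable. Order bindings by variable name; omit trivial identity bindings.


head clash or occurs-check failure — not unifiable

NONE (not unifiable)


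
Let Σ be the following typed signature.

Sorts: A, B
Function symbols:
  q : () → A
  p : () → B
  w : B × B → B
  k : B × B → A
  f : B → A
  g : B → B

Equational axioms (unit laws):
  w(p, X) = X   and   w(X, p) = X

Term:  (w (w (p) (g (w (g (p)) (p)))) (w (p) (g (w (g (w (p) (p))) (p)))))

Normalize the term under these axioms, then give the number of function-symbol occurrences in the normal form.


1. (w (w (p) (g (w (g (p)) (p)))) (w (p) (g (w (g (w (p) (p))) (p)))))  →  (w (g (w (g (p)) (p))) (w (p) (g (w (g (w (p) (p))) (p)))))
2. (w (g (w (g (p)) (p))) (w (p) (g (w (g (w (p) (p))) (p)))))  →  (w (g (g (p))) (w (p) (g (w (g (w (p) (p))) (p)))))
3. (w (g (g (p))) (w (p) (g (w (g (w (p) (p))) (p)))))  →  (w (g (g (p))) (g (w (g (w (p) (p))) (p))))
4. (w (g (g (p))) (g (w (g (w (p) (p))) (p))))  →  (w (g (g (p))) (g (g (w (p) (p)))))
5. (w (g (g (p))) (g (g (w (p) (p)))))  →  (w (g (g (p))) (g (g (p))))
normal form: (w (g (g (p))) (g (g (p))))

size = 7


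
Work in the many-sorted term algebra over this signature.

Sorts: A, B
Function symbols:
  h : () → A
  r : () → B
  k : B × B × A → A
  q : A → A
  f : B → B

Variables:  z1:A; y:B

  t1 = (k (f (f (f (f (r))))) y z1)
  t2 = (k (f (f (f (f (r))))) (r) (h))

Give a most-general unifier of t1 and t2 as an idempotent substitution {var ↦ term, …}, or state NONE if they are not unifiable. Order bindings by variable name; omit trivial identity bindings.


{y ↦ (r), z1 ↦ (h)}


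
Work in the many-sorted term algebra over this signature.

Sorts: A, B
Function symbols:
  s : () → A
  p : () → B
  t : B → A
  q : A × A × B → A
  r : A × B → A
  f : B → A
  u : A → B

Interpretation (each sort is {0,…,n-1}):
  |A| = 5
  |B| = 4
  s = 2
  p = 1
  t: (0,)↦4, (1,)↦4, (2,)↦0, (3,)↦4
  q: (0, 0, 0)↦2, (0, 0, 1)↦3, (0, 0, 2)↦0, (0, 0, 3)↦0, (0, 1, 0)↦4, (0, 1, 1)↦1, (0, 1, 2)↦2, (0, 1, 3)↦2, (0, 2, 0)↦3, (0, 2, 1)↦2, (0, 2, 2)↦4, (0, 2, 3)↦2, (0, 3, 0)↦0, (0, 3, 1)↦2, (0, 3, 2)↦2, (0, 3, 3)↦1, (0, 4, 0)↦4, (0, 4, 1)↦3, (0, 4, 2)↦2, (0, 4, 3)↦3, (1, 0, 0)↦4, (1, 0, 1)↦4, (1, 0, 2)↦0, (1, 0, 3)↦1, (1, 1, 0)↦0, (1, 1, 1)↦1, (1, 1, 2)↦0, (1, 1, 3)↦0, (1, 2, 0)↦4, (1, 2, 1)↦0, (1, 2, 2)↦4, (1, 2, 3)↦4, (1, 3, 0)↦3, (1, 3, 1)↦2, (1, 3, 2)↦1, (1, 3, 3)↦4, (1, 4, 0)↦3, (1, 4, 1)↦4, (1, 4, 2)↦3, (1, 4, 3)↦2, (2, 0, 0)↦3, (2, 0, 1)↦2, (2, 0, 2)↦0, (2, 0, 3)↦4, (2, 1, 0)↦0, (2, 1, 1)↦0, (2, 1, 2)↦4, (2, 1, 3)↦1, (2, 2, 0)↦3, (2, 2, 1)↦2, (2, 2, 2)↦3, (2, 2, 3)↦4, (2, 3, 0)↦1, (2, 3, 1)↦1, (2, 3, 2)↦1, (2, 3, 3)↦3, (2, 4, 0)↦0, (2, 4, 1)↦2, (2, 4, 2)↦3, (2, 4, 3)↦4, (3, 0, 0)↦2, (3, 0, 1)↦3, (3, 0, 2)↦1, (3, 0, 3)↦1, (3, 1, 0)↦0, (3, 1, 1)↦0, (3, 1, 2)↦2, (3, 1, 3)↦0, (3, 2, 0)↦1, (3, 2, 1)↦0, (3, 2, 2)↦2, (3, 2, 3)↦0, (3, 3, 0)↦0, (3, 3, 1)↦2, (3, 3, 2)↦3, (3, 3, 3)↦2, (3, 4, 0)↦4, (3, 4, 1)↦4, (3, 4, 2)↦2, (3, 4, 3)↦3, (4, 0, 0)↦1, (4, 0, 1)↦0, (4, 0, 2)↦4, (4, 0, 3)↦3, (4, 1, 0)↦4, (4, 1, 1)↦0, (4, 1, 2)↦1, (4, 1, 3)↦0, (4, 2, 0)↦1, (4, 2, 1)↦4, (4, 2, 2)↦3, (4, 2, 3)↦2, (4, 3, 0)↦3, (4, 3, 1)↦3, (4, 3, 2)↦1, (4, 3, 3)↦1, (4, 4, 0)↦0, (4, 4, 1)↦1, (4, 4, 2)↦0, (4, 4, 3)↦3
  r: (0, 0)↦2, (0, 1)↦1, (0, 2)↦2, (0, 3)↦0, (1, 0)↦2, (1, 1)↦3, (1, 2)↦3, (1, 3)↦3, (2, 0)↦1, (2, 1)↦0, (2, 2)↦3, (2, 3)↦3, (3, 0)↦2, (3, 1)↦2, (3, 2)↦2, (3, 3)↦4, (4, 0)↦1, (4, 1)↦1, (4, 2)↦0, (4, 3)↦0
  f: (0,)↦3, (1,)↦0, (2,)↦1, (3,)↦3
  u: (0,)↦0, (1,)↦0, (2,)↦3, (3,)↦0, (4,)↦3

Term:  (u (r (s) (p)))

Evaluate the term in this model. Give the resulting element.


  s = 2
  p = 1
  (r (s) (p)) = r(2, 1) = 0
  (u (r (s) (p))) = u(0,) = 0

value = 0


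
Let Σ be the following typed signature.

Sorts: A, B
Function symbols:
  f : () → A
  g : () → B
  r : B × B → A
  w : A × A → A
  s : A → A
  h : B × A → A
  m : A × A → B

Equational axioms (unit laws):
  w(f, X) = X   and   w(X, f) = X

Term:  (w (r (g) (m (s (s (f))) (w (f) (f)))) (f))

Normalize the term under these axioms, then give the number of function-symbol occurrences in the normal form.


size = 7

1. (w (r (g) (m (s (s (f))) (w (f) (f)))) (f))  →  (r (g) (m (s (s (f))) (w (f) (f))))
2. (r (g) (m (s (s (f))) (w (f) (f))))  →  (r (g) (m (s (s (f))) (f)))
normal form: (r (g) (m (s (s (f))) (f)))


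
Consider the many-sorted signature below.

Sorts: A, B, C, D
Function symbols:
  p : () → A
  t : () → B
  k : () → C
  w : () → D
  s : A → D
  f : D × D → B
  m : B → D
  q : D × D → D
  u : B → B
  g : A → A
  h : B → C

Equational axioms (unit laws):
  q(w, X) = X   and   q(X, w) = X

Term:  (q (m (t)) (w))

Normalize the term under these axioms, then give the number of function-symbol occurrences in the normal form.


size = 2

1. (q (m (t)) (w))  →  (m (t))
normal form: (m (t))


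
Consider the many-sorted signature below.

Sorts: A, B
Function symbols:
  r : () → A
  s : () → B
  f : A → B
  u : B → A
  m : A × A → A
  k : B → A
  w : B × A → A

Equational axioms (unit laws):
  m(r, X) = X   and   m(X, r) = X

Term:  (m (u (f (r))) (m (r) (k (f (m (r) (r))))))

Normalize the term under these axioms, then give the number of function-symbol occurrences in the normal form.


1. (m (u (f (r))) (m (r) (k (f (m (r) (r))))))  →  (m (u (f (r))) (k (f (m (r) (r)))))
2. (m (u (f (r))) (k (f (m (r) (r)))))  →  (m (u (f (r))) (k (f (r))))
normal form: (m (u (f (r))) (k (f (r))))

size = 7


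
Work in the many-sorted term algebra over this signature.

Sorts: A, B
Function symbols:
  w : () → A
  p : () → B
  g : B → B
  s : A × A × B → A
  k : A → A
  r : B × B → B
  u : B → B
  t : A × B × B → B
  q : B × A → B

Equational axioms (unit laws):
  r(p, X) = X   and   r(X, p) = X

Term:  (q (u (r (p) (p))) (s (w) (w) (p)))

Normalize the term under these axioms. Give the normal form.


1. (q (u (r (p) (p))) (s (w) (w) (p)))  →  (q (u (p)) (s (w) (w) (p)))

normal form = (q (u (p)) (s (w) (w) (p)))


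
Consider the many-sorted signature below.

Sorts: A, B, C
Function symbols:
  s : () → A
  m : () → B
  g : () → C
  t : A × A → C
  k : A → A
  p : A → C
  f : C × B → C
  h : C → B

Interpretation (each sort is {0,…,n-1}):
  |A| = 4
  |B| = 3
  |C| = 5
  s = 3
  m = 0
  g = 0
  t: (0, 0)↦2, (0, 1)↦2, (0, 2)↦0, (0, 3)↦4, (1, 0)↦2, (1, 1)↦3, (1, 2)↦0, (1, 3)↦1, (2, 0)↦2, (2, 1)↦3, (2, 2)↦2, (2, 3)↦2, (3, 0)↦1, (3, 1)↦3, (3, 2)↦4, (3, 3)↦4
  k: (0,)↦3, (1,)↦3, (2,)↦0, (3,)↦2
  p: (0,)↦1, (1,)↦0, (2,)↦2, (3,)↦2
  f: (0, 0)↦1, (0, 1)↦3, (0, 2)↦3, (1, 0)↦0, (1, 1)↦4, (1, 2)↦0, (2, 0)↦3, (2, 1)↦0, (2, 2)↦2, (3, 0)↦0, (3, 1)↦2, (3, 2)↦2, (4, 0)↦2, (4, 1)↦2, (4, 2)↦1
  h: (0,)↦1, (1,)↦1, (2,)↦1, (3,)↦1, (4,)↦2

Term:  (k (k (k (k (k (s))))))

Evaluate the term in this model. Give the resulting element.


  s = 3
  (k (s)) = k(3,) = 2
  (k (k (s))) = k(2,) = 0
  (k (k (k (s)))) = k(0,) = 3
  (k (k (k (k (s))))) = k(3,) = 2
  (k (k (k (k (k (s)))))) = k(2,) = 0

value = 0


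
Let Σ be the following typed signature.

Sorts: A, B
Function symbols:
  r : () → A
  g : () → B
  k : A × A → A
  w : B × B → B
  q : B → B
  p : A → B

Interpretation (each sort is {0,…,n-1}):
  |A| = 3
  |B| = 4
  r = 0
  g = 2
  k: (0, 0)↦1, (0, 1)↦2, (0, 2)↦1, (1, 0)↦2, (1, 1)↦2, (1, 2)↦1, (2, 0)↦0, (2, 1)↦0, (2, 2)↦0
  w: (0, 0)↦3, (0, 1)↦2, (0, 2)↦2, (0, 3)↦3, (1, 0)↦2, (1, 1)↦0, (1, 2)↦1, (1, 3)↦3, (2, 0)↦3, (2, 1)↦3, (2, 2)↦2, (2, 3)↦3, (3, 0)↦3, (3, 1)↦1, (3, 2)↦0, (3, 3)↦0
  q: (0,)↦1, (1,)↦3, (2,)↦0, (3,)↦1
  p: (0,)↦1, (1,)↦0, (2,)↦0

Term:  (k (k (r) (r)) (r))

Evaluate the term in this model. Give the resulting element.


value = 2

  r = 0
  r = 0
  (k (r) (r)) = k(0, 0) = 1
  r = 0
  (k (k (r) (r)) (r)) = k(1, 0) = 2


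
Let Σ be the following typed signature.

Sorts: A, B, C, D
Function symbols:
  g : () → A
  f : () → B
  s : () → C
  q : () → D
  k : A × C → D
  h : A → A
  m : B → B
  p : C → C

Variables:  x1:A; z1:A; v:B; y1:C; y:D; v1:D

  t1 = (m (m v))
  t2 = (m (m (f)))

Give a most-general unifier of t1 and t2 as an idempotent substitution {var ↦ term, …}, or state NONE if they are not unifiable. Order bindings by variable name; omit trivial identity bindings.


{v ↦ (f)}


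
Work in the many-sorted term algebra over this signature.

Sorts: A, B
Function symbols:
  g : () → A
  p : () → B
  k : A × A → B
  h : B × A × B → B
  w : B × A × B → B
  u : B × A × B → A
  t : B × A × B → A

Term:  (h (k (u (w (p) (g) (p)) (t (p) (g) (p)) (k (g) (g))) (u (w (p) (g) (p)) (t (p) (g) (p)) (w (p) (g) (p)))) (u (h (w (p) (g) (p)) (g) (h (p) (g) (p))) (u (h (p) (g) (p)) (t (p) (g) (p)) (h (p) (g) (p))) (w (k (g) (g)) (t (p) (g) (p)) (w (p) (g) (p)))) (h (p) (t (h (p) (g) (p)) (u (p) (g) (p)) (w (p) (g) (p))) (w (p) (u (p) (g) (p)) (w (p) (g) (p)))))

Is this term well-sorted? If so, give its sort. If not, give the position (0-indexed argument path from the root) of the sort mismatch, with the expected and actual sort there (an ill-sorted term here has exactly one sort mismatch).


        (p) : B
        (g) : A
        (p) : B
      (w (p) (g) (p)) : B
        (p) : B
        (g) : A
        (p) : B
      (t (p) (g) (p)) : A
        (g) : A
        (g) : A
      (k (g) (g)) : B
    (u (w (p) (g) (p)) (t (p) (g) (p)) (k (g) (g))) : A
        (p) : B
        (g) : A
        (p) : B
      (w (p) (g) (p)) : B
        (p) : B
        (g) : A
        (p) : B
      (t (p) (g) (p)) : A
        (p) : B
        (g) : A
        (p) : B
      (w (p) (g) (p)) : B
    (u (w (p) (g) (p)) (t (p) (g) (p)) (w (p) (g) (p))) : A
  (k (u (w (p) (g) (p)) (t (p) (g) (p)) (k (g) (g))) (u (w (p) (g) (p)) (t (p) (g) (p)) (w (p) (g) (p)))) : B
        (p) : B
        (g) : A
        (p) : B
      (w (p) (g) (p)) : B
      (g) : A
        (p) : B
        (g) : A
        (p) : B
      (h (p) (g) (p)) : B
    (h (w (p) (g) (p)) (g) (h (p) (g) (p))) : B
        (p) : B
        (g) : A
        (p) : B
      (h (p) (g) (p)) : B
        (p) : B
        (g) : A
        (p) : B
      (t (p) (g) (p)) : A
        (p) : B
        (g) : A
        (p) : B
      (h (p) (g) (p)) : B
    (u (h (p) (g) (p)) (t (p) (g) (p)) (h (p) (g) (p))) : A
        (g) : A
        (g) : A
      (k (g) (g)) : B
        (p) : B
        (g) : A
        (p) : B
      (t (p) (g) (p)) : A
        (p) : B
        (g) : A
        (p) : B
      (w (p) (g) (p)) : B
    (w (k (g) (g)) (t (p) (g) (p)) (w (p) (g) (p))) : B
  (u (h (w (p) (g) (p)) (g) (h (p) (g) (p))) (u (h (p) (g) (p)) (t (p) (g) (p)) (h (p) (g) (p))) (w (k (g) (g)) (t (p) (g) (p)) (w (p) (g) (p)))) : A
    (p) : B
        (p) : B
        (g) : A
        (p) : B
      (h (p) (g) (p)) : B
        (p) : B
        (g) : A
        (p) : B
      (u (p) (g) (p)) : A
        (p) : B
        (g) : A
        (p) : B
      (w (p) (g) (p)) : B
    (t (h (p) (g) (p)) (u (p) (g) (p)) (w (p) (g) (p))) : A
      (p) : B
        (p) : B
        (g) : A
        (p) : B
      (u (p) (g) (p)) : A
        (p) : B
        (g) : A
        (p) : B
      (w (p) (g) (p)) : B
    (w (p) (u (p) (g) (p)) (w (p) (g) (p))) : B
  (h (p) (t (h (p) (g) (p)) (u (p) (g) (p)) (w (p) (g) (p))) (w (p) (u (p) (g) (p)) (w (p) (g) (p)))) : B
(h (k (u (w (p) (g) (p)) (t (p) (g) (p)) (k (g) (g))) (u (w (p) (g) (p)) (t (p) (g) (p)) (w (p) (g) (p)))) (u (h (w (p) (g) (p)) (g) (h (p) (g) (p))) (u (h (p) (g) (p)) (t (p) (g) (p)) (h (p) (g) (p))) (w (k (g) (g)) (t (p) (g) (p)) (w (p) (g) (p)))) (h (p) (t (h (p) (g) (p)) (u (p) (g) (p)) (w (p) (g) (p))) (w (p) (u (p) (g) (p)) (w (p) (g) (p))))) : B

well-sorted; sort = B
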